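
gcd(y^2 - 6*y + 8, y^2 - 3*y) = 1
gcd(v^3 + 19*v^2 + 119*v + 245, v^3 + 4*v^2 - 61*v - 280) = v^2 + 12*v + 35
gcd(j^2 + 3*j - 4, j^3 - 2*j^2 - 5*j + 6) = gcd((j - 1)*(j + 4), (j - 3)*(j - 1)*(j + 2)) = j - 1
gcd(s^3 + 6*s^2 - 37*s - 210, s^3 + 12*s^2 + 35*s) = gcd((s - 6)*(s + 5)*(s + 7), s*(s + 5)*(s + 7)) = s^2 + 12*s + 35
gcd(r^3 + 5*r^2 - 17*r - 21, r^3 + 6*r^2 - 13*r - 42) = r^2 + 4*r - 21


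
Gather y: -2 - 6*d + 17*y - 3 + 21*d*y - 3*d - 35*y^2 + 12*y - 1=-9*d - 35*y^2 + y*(21*d + 29) - 6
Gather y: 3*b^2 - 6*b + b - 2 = 3*b^2 - 5*b - 2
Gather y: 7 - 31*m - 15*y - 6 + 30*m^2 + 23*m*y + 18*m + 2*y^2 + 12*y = 30*m^2 - 13*m + 2*y^2 + y*(23*m - 3) + 1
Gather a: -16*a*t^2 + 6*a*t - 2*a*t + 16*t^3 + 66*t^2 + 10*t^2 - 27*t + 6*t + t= a*(-16*t^2 + 4*t) + 16*t^3 + 76*t^2 - 20*t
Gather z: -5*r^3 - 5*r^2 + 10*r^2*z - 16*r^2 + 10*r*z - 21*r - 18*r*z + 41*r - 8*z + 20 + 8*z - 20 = -5*r^3 - 21*r^2 + 20*r + z*(10*r^2 - 8*r)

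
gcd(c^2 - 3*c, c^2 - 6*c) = c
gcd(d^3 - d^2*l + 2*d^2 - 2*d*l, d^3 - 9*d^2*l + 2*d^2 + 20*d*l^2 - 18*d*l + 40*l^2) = d + 2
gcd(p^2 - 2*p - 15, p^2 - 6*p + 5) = p - 5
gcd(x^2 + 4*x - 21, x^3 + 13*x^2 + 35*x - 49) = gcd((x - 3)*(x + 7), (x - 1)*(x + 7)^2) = x + 7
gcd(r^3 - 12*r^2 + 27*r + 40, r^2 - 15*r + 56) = r - 8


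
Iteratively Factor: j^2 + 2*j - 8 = (j - 2)*(j + 4)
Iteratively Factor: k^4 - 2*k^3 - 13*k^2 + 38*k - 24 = (k - 1)*(k^3 - k^2 - 14*k + 24) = (k - 2)*(k - 1)*(k^2 + k - 12) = (k - 3)*(k - 2)*(k - 1)*(k + 4)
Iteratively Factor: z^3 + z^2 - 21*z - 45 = (z + 3)*(z^2 - 2*z - 15) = (z - 5)*(z + 3)*(z + 3)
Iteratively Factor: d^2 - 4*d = (d - 4)*(d)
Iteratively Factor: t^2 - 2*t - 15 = (t + 3)*(t - 5)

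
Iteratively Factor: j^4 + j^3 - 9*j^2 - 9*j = (j)*(j^3 + j^2 - 9*j - 9) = j*(j + 1)*(j^2 - 9) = j*(j + 1)*(j + 3)*(j - 3)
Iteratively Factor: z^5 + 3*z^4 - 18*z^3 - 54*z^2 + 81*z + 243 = (z + 3)*(z^4 - 18*z^2 + 81) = (z - 3)*(z + 3)*(z^3 + 3*z^2 - 9*z - 27) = (z - 3)*(z + 3)^2*(z^2 - 9) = (z - 3)^2*(z + 3)^2*(z + 3)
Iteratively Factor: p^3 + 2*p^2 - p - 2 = (p + 2)*(p^2 - 1) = (p + 1)*(p + 2)*(p - 1)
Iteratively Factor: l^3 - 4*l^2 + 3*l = (l - 1)*(l^2 - 3*l) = (l - 3)*(l - 1)*(l)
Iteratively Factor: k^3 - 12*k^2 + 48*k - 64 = (k - 4)*(k^2 - 8*k + 16) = (k - 4)^2*(k - 4)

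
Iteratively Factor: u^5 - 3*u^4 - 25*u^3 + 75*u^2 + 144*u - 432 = (u - 3)*(u^4 - 25*u^2 + 144) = (u - 4)*(u - 3)*(u^3 + 4*u^2 - 9*u - 36) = (u - 4)*(u - 3)^2*(u^2 + 7*u + 12) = (u - 4)*(u - 3)^2*(u + 3)*(u + 4)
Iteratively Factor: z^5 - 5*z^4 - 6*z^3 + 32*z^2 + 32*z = (z)*(z^4 - 5*z^3 - 6*z^2 + 32*z + 32) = z*(z - 4)*(z^3 - z^2 - 10*z - 8) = z*(z - 4)*(z + 2)*(z^2 - 3*z - 4) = z*(z - 4)*(z + 1)*(z + 2)*(z - 4)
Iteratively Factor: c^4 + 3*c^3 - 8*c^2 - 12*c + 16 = (c - 2)*(c^3 + 5*c^2 + 2*c - 8) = (c - 2)*(c - 1)*(c^2 + 6*c + 8) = (c - 2)*(c - 1)*(c + 4)*(c + 2)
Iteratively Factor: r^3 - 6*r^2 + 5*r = (r - 1)*(r^2 - 5*r) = (r - 5)*(r - 1)*(r)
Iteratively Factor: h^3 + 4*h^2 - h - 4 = (h + 1)*(h^2 + 3*h - 4) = (h - 1)*(h + 1)*(h + 4)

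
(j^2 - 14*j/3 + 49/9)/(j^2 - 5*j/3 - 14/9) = (3*j - 7)/(3*j + 2)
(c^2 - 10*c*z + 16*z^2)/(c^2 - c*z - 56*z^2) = (c - 2*z)/(c + 7*z)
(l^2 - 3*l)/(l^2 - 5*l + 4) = l*(l - 3)/(l^2 - 5*l + 4)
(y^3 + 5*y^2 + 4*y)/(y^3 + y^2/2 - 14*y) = 2*(y + 1)/(2*y - 7)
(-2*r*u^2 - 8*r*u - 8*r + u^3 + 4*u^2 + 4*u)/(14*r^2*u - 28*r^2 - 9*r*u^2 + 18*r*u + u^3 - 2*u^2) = (-u^2 - 4*u - 4)/(7*r*u - 14*r - u^2 + 2*u)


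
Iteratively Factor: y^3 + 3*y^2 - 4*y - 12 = (y + 3)*(y^2 - 4) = (y + 2)*(y + 3)*(y - 2)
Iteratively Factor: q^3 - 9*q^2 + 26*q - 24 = (q - 3)*(q^2 - 6*q + 8) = (q - 4)*(q - 3)*(q - 2)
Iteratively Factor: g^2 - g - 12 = (g + 3)*(g - 4)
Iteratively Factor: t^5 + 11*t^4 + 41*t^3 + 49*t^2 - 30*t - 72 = (t + 3)*(t^4 + 8*t^3 + 17*t^2 - 2*t - 24) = (t + 3)^2*(t^3 + 5*t^2 + 2*t - 8) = (t - 1)*(t + 3)^2*(t^2 + 6*t + 8) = (t - 1)*(t + 3)^2*(t + 4)*(t + 2)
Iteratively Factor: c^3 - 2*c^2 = (c - 2)*(c^2) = c*(c - 2)*(c)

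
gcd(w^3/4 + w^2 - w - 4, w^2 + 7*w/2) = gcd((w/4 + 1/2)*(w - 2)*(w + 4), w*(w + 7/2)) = 1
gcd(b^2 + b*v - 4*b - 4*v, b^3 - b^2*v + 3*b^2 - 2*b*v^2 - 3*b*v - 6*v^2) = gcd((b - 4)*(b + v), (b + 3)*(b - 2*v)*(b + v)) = b + v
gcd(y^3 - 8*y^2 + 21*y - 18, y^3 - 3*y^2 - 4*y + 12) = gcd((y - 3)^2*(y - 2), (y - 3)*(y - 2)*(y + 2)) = y^2 - 5*y + 6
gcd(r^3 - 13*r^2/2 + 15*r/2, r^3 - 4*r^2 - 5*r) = r^2 - 5*r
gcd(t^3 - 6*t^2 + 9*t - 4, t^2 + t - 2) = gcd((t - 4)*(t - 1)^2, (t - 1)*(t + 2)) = t - 1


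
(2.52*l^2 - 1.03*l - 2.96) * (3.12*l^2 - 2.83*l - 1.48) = 7.8624*l^4 - 10.3452*l^3 - 10.0499*l^2 + 9.9012*l + 4.3808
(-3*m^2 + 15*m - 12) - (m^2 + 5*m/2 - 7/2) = -4*m^2 + 25*m/2 - 17/2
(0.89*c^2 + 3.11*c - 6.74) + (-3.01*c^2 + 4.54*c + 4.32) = -2.12*c^2 + 7.65*c - 2.42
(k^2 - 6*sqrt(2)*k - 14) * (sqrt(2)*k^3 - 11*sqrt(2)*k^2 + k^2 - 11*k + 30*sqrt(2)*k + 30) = sqrt(2)*k^5 - 11*sqrt(2)*k^4 - 11*k^4 + 10*sqrt(2)*k^3 + 121*k^3 - 344*k^2 + 220*sqrt(2)*k^2 - 600*sqrt(2)*k + 154*k - 420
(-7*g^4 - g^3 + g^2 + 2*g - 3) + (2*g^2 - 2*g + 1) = -7*g^4 - g^3 + 3*g^2 - 2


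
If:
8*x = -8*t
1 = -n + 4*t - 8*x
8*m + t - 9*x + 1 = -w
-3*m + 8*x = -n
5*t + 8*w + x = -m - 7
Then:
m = -1/6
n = 1/2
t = 1/8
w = -11/12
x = -1/8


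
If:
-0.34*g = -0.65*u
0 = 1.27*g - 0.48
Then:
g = 0.38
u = 0.20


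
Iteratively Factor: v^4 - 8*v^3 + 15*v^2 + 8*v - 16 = (v - 4)*(v^3 - 4*v^2 - v + 4) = (v - 4)*(v - 1)*(v^2 - 3*v - 4) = (v - 4)*(v - 1)*(v + 1)*(v - 4)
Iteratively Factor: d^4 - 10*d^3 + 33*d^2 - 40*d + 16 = (d - 4)*(d^3 - 6*d^2 + 9*d - 4) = (d - 4)*(d - 1)*(d^2 - 5*d + 4) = (d - 4)*(d - 1)^2*(d - 4)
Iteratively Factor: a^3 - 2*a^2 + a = (a - 1)*(a^2 - a) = a*(a - 1)*(a - 1)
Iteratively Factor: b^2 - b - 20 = (b + 4)*(b - 5)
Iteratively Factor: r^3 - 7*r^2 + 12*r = (r - 4)*(r^2 - 3*r) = r*(r - 4)*(r - 3)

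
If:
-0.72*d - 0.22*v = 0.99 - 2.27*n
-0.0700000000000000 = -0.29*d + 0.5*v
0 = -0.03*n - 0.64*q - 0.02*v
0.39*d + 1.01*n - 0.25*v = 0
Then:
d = -0.74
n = 0.15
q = 0.01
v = -0.57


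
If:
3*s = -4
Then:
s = -4/3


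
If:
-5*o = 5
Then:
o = -1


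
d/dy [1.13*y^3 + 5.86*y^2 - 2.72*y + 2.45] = 3.39*y^2 + 11.72*y - 2.72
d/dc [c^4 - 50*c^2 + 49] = 4*c*(c^2 - 25)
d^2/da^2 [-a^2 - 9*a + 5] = -2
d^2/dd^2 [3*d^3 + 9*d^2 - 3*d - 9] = 18*d + 18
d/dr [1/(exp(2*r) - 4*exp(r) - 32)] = 2*(2 - exp(r))*exp(r)/(-exp(2*r) + 4*exp(r) + 32)^2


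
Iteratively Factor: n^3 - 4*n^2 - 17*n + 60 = (n + 4)*(n^2 - 8*n + 15) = (n - 3)*(n + 4)*(n - 5)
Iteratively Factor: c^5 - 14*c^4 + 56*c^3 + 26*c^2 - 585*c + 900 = (c - 5)*(c^4 - 9*c^3 + 11*c^2 + 81*c - 180) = (c - 5)^2*(c^3 - 4*c^2 - 9*c + 36) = (c - 5)^2*(c + 3)*(c^2 - 7*c + 12) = (c - 5)^2*(c - 3)*(c + 3)*(c - 4)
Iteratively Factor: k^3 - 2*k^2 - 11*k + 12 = (k - 1)*(k^2 - k - 12) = (k - 1)*(k + 3)*(k - 4)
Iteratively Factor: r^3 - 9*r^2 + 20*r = (r - 5)*(r^2 - 4*r) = r*(r - 5)*(r - 4)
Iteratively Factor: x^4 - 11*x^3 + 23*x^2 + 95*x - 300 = (x + 3)*(x^3 - 14*x^2 + 65*x - 100) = (x - 4)*(x + 3)*(x^2 - 10*x + 25) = (x - 5)*(x - 4)*(x + 3)*(x - 5)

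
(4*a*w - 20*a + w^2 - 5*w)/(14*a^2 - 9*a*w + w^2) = (4*a*w - 20*a + w^2 - 5*w)/(14*a^2 - 9*a*w + w^2)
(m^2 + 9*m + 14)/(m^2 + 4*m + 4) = (m + 7)/(m + 2)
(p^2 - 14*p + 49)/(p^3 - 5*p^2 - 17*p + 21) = (p - 7)/(p^2 + 2*p - 3)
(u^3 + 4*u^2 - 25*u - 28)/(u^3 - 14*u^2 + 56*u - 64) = (u^2 + 8*u + 7)/(u^2 - 10*u + 16)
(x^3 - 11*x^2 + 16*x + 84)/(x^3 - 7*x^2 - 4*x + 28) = (x - 6)/(x - 2)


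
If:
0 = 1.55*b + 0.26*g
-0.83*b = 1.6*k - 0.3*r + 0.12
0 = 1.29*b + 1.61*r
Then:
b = -1.24806201550388*r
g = 7.44036970781157*r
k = 0.834932170542636*r - 0.075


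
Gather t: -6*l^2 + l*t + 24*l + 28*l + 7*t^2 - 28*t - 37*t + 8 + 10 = -6*l^2 + 52*l + 7*t^2 + t*(l - 65) + 18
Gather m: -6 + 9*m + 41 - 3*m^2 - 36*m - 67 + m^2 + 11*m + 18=-2*m^2 - 16*m - 14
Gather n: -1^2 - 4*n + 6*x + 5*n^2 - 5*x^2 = 5*n^2 - 4*n - 5*x^2 + 6*x - 1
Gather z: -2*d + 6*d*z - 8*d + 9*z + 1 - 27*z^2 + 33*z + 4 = -10*d - 27*z^2 + z*(6*d + 42) + 5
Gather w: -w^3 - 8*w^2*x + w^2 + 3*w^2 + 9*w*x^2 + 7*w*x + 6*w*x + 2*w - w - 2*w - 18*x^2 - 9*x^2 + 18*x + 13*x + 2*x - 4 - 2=-w^3 + w^2*(4 - 8*x) + w*(9*x^2 + 13*x - 1) - 27*x^2 + 33*x - 6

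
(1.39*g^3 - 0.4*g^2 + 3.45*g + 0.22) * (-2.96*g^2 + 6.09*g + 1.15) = -4.1144*g^5 + 9.6491*g^4 - 11.0495*g^3 + 19.8993*g^2 + 5.3073*g + 0.253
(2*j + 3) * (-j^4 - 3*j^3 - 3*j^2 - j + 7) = -2*j^5 - 9*j^4 - 15*j^3 - 11*j^2 + 11*j + 21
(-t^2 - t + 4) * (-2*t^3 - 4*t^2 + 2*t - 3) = 2*t^5 + 6*t^4 - 6*t^3 - 15*t^2 + 11*t - 12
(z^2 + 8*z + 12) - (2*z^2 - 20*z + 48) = -z^2 + 28*z - 36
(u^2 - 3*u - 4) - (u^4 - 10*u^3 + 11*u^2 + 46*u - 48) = -u^4 + 10*u^3 - 10*u^2 - 49*u + 44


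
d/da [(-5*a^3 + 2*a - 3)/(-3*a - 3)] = 10*a/3 - 5/3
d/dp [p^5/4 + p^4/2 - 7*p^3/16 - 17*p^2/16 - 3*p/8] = 5*p^4/4 + 2*p^3 - 21*p^2/16 - 17*p/8 - 3/8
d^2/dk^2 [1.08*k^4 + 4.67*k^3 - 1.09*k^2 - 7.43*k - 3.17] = 12.96*k^2 + 28.02*k - 2.18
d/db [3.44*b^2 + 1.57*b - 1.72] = 6.88*b + 1.57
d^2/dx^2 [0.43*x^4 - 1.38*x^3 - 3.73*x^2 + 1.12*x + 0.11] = 5.16*x^2 - 8.28*x - 7.46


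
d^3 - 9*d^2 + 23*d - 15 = (d - 5)*(d - 3)*(d - 1)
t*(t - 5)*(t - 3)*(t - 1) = t^4 - 9*t^3 + 23*t^2 - 15*t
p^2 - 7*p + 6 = (p - 6)*(p - 1)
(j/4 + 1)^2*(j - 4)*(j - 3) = j^4/16 + j^3/16 - 7*j^2/4 - j + 12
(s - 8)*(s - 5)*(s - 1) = s^3 - 14*s^2 + 53*s - 40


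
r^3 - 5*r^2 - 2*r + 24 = (r - 4)*(r - 3)*(r + 2)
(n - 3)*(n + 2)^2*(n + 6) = n^4 + 7*n^3 - 2*n^2 - 60*n - 72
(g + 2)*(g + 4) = g^2 + 6*g + 8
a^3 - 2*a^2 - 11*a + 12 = (a - 4)*(a - 1)*(a + 3)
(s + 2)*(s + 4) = s^2 + 6*s + 8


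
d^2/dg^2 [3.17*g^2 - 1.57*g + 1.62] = 6.34000000000000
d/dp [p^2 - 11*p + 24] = 2*p - 11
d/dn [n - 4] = 1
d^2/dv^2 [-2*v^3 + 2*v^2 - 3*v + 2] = 4 - 12*v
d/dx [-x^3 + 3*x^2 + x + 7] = -3*x^2 + 6*x + 1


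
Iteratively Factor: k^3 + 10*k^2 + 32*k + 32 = (k + 2)*(k^2 + 8*k + 16) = (k + 2)*(k + 4)*(k + 4)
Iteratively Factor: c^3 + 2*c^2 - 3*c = (c)*(c^2 + 2*c - 3) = c*(c + 3)*(c - 1)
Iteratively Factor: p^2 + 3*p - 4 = (p - 1)*(p + 4)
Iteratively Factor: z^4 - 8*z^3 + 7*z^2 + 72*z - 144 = (z - 4)*(z^3 - 4*z^2 - 9*z + 36) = (z - 4)*(z - 3)*(z^2 - z - 12) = (z - 4)^2*(z - 3)*(z + 3)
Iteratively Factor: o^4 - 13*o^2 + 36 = (o - 2)*(o^3 + 2*o^2 - 9*o - 18) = (o - 3)*(o - 2)*(o^2 + 5*o + 6) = (o - 3)*(o - 2)*(o + 3)*(o + 2)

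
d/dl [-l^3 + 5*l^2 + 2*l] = -3*l^2 + 10*l + 2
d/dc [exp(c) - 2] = exp(c)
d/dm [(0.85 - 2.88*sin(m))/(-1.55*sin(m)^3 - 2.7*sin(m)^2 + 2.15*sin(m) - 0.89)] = (-8.928*sin(m)^3 - 3.8235*sin(m)^2 + 4.59*sin(m) + 0.7357)*cos(m)/(2.4025*sin(m)^6 + 8.37*sin(m)^5 + 0.625*sin(m)^4 - 8.851*sin(m)^3 + 9.4285*sin(m)^2 - 3.827*sin(m) + 0.7921)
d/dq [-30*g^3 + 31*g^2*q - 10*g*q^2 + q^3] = 31*g^2 - 20*g*q + 3*q^2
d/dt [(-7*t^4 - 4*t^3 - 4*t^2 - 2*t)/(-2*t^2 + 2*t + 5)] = 2*(14*t^5 - 17*t^4 - 78*t^3 - 36*t^2 - 20*t - 5)/(4*t^4 - 8*t^3 - 16*t^2 + 20*t + 25)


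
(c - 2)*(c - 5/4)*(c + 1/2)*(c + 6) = c^4 + 13*c^3/4 - 125*c^2/8 + 13*c/2 + 15/2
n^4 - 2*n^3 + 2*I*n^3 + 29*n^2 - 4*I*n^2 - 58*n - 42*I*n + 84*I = (n - 2)*(n - 3*I)*(n - 2*I)*(n + 7*I)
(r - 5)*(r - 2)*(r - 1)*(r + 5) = r^4 - 3*r^3 - 23*r^2 + 75*r - 50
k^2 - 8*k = k*(k - 8)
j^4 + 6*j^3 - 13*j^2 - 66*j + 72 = (j - 3)*(j - 1)*(j + 4)*(j + 6)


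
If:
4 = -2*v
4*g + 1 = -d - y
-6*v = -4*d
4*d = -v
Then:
No Solution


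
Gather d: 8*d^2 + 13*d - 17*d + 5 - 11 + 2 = 8*d^2 - 4*d - 4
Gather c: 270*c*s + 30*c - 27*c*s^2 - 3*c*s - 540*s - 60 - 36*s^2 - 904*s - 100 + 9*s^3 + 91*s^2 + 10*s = c*(-27*s^2 + 267*s + 30) + 9*s^3 + 55*s^2 - 1434*s - 160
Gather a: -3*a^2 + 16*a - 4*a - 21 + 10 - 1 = -3*a^2 + 12*a - 12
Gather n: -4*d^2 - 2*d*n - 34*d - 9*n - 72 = -4*d^2 - 34*d + n*(-2*d - 9) - 72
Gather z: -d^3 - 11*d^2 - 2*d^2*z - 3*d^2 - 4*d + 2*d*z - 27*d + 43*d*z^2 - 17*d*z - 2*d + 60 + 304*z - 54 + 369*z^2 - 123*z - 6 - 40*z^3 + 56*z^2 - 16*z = -d^3 - 14*d^2 - 33*d - 40*z^3 + z^2*(43*d + 425) + z*(-2*d^2 - 15*d + 165)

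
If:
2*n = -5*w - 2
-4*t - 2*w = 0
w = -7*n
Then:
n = 2/33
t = 7/33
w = -14/33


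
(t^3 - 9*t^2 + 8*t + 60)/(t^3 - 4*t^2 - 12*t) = (t - 5)/t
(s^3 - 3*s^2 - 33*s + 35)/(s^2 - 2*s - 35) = s - 1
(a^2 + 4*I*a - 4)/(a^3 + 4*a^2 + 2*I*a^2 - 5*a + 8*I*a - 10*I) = (a + 2*I)/(a^2 + 4*a - 5)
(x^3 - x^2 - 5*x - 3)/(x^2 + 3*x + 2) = (x^2 - 2*x - 3)/(x + 2)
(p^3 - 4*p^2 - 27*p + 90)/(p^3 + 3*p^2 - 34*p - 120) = (p - 3)/(p + 4)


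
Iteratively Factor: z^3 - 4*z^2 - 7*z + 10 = (z - 1)*(z^2 - 3*z - 10) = (z - 1)*(z + 2)*(z - 5)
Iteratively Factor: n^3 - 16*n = (n - 4)*(n^2 + 4*n) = n*(n - 4)*(n + 4)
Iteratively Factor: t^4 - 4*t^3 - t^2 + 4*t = (t - 4)*(t^3 - t) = (t - 4)*(t - 1)*(t^2 + t) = (t - 4)*(t - 1)*(t + 1)*(t)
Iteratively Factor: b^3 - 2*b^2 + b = (b)*(b^2 - 2*b + 1) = b*(b - 1)*(b - 1)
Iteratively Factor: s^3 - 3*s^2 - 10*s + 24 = (s - 2)*(s^2 - s - 12) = (s - 4)*(s - 2)*(s + 3)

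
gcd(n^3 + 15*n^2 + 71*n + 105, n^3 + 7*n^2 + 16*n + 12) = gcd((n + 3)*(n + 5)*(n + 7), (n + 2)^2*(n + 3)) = n + 3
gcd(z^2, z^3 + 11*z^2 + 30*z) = z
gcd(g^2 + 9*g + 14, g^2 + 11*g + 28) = g + 7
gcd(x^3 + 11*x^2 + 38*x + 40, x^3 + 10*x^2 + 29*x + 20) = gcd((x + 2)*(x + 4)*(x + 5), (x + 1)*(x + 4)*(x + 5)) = x^2 + 9*x + 20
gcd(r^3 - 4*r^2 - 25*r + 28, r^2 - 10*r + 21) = r - 7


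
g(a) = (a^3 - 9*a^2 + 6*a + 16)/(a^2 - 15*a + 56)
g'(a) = (15 - 2*a)*(a^3 - 9*a^2 + 6*a + 16)/(a^2 - 15*a + 56)^2 + (3*a^2 - 18*a + 6)/(a^2 - 15*a + 56)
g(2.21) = -0.14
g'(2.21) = -0.74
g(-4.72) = -2.13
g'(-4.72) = 0.71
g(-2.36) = -0.63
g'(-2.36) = 0.54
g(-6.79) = -3.69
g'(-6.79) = 0.79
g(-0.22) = 0.24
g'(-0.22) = 0.23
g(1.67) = 0.17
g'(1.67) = -0.41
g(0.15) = 0.31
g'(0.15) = 0.15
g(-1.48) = -0.20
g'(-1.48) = 0.44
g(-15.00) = -10.82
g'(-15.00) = 0.92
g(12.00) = 26.00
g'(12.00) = -0.60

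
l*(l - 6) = l^2 - 6*l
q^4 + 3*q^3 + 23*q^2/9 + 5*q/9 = q*(q + 1/3)*(q + 1)*(q + 5/3)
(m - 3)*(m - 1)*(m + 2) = m^3 - 2*m^2 - 5*m + 6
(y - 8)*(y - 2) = y^2 - 10*y + 16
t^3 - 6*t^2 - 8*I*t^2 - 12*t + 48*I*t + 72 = (t - 6)*(t - 6*I)*(t - 2*I)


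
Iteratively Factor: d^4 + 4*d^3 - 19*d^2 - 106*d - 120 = (d - 5)*(d^3 + 9*d^2 + 26*d + 24) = (d - 5)*(d + 3)*(d^2 + 6*d + 8) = (d - 5)*(d + 3)*(d + 4)*(d + 2)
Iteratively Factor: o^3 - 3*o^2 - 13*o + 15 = (o - 5)*(o^2 + 2*o - 3) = (o - 5)*(o + 3)*(o - 1)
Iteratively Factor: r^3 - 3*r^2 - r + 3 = (r - 1)*(r^2 - 2*r - 3) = (r - 1)*(r + 1)*(r - 3)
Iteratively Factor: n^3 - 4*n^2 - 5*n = (n)*(n^2 - 4*n - 5) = n*(n - 5)*(n + 1)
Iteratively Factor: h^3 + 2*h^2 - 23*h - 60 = (h + 4)*(h^2 - 2*h - 15) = (h - 5)*(h + 4)*(h + 3)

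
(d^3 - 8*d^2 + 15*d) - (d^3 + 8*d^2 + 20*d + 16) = -16*d^2 - 5*d - 16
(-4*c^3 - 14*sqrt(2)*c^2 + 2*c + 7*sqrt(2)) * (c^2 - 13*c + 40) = -4*c^5 - 14*sqrt(2)*c^4 + 52*c^4 - 158*c^3 + 182*sqrt(2)*c^3 - 553*sqrt(2)*c^2 - 26*c^2 - 91*sqrt(2)*c + 80*c + 280*sqrt(2)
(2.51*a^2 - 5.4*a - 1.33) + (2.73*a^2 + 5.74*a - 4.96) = 5.24*a^2 + 0.34*a - 6.29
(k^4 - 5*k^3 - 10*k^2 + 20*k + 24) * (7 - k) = -k^5 + 12*k^4 - 25*k^3 - 90*k^2 + 116*k + 168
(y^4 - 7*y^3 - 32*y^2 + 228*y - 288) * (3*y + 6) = 3*y^5 - 15*y^4 - 138*y^3 + 492*y^2 + 504*y - 1728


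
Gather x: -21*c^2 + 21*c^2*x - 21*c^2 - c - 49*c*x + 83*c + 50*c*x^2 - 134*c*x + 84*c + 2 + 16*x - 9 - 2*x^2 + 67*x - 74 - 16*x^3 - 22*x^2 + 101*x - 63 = -42*c^2 + 166*c - 16*x^3 + x^2*(50*c - 24) + x*(21*c^2 - 183*c + 184) - 144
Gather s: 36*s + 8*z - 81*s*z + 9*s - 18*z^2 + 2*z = s*(45 - 81*z) - 18*z^2 + 10*z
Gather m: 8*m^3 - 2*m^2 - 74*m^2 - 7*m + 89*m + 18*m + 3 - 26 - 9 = 8*m^3 - 76*m^2 + 100*m - 32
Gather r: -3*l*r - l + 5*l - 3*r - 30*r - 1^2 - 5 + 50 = 4*l + r*(-3*l - 33) + 44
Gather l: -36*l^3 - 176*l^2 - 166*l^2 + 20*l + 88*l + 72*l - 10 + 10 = -36*l^3 - 342*l^2 + 180*l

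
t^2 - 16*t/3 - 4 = (t - 6)*(t + 2/3)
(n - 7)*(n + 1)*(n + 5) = n^3 - n^2 - 37*n - 35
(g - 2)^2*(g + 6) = g^3 + 2*g^2 - 20*g + 24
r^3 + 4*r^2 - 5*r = r*(r - 1)*(r + 5)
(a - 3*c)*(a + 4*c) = a^2 + a*c - 12*c^2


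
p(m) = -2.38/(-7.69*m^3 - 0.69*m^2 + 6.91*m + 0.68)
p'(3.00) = -0.01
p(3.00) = 0.01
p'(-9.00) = -0.00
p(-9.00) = -0.00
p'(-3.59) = -0.01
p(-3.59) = -0.01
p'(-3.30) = -0.01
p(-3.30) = -0.01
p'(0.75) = -3.40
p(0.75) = -1.07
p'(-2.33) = -0.04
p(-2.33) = -0.03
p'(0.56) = -0.29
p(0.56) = -0.80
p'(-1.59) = -0.33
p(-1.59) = -0.13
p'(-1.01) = -42.82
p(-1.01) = -2.59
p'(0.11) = 7.63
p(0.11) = -1.67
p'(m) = -2.38*(23.07*m^2 + 1.38*m - 6.91)/(-7.69*m^3 - 0.69*m^2 + 6.91*m + 0.68)^2 = (-54.9066*m^2 - 3.2844*m + 16.4458)/(7.69*m^3 + 0.69*m^2 - 6.91*m - 0.68)^2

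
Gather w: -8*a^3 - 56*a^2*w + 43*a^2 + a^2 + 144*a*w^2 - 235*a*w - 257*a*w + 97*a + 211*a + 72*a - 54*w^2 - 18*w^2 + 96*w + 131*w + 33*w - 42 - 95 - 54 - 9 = -8*a^3 + 44*a^2 + 380*a + w^2*(144*a - 72) + w*(-56*a^2 - 492*a + 260) - 200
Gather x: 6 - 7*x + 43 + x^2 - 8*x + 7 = x^2 - 15*x + 56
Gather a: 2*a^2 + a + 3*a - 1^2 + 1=2*a^2 + 4*a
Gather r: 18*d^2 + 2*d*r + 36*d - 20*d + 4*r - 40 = 18*d^2 + 16*d + r*(2*d + 4) - 40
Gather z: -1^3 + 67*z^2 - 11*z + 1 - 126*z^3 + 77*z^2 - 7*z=-126*z^3 + 144*z^2 - 18*z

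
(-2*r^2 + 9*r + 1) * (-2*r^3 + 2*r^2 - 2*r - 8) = 4*r^5 - 22*r^4 + 20*r^3 - 74*r - 8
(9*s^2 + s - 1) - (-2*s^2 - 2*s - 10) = 11*s^2 + 3*s + 9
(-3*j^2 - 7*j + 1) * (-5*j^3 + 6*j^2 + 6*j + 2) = 15*j^5 + 17*j^4 - 65*j^3 - 42*j^2 - 8*j + 2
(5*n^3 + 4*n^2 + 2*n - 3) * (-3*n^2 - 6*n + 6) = -15*n^5 - 42*n^4 + 21*n^2 + 30*n - 18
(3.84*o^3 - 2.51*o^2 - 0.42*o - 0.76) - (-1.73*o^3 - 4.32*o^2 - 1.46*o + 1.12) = 5.57*o^3 + 1.81*o^2 + 1.04*o - 1.88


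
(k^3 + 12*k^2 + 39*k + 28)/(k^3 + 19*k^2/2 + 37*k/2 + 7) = 2*(k^2 + 5*k + 4)/(2*k^2 + 5*k + 2)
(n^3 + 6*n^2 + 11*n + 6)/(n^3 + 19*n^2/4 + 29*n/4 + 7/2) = 4*(n + 3)/(4*n + 7)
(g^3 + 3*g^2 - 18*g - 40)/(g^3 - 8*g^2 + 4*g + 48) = (g + 5)/(g - 6)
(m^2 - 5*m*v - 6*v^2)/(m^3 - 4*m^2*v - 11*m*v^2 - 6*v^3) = 1/(m + v)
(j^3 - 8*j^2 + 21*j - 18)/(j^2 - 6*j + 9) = j - 2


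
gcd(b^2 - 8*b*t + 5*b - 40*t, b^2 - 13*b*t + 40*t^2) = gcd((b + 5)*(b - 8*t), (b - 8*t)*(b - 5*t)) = -b + 8*t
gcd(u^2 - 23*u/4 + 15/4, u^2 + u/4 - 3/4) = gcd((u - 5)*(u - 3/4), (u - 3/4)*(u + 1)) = u - 3/4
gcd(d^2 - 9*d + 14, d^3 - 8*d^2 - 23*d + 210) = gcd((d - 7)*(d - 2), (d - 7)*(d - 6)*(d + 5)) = d - 7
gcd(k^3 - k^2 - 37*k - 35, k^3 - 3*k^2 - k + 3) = k + 1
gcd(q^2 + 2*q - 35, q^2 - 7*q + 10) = q - 5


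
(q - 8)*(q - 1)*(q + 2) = q^3 - 7*q^2 - 10*q + 16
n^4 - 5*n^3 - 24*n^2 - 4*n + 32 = (n - 8)*(n - 1)*(n + 2)^2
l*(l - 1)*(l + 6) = l^3 + 5*l^2 - 6*l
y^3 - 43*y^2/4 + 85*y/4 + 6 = (y - 8)*(y - 3)*(y + 1/4)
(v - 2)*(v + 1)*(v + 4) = v^3 + 3*v^2 - 6*v - 8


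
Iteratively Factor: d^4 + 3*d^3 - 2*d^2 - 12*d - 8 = (d + 2)*(d^3 + d^2 - 4*d - 4) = (d + 2)^2*(d^2 - d - 2) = (d - 2)*(d + 2)^2*(d + 1)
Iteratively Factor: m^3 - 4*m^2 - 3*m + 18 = (m - 3)*(m^2 - m - 6) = (m - 3)*(m + 2)*(m - 3)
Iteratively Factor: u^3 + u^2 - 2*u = (u)*(u^2 + u - 2) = u*(u - 1)*(u + 2)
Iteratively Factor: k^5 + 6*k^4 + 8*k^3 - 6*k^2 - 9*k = (k)*(k^4 + 6*k^3 + 8*k^2 - 6*k - 9) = k*(k + 3)*(k^3 + 3*k^2 - k - 3) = k*(k - 1)*(k + 3)*(k^2 + 4*k + 3) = k*(k - 1)*(k + 3)^2*(k + 1)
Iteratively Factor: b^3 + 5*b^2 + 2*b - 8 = (b + 4)*(b^2 + b - 2) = (b - 1)*(b + 4)*(b + 2)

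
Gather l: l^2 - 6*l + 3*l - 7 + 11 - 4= l^2 - 3*l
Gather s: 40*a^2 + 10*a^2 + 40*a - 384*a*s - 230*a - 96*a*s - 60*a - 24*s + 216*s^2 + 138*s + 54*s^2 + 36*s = 50*a^2 - 250*a + 270*s^2 + s*(150 - 480*a)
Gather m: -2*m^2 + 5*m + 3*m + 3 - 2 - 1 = -2*m^2 + 8*m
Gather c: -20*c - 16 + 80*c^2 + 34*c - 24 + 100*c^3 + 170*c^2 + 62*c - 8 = 100*c^3 + 250*c^2 + 76*c - 48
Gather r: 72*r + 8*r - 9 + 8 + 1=80*r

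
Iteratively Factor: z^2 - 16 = (z + 4)*(z - 4)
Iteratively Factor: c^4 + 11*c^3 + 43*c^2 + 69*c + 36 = (c + 3)*(c^3 + 8*c^2 + 19*c + 12) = (c + 3)*(c + 4)*(c^2 + 4*c + 3) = (c + 3)^2*(c + 4)*(c + 1)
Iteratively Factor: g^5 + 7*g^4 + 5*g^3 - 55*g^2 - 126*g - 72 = (g - 3)*(g^4 + 10*g^3 + 35*g^2 + 50*g + 24) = (g - 3)*(g + 1)*(g^3 + 9*g^2 + 26*g + 24) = (g - 3)*(g + 1)*(g + 3)*(g^2 + 6*g + 8) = (g - 3)*(g + 1)*(g + 3)*(g + 4)*(g + 2)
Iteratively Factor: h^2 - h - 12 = (h - 4)*(h + 3)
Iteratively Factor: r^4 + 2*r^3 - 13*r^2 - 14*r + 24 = (r + 4)*(r^3 - 2*r^2 - 5*r + 6) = (r - 1)*(r + 4)*(r^2 - r - 6) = (r - 3)*(r - 1)*(r + 4)*(r + 2)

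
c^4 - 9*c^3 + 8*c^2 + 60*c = c*(c - 6)*(c - 5)*(c + 2)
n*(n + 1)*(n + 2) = n^3 + 3*n^2 + 2*n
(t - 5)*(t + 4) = t^2 - t - 20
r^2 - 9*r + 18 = (r - 6)*(r - 3)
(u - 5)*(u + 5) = u^2 - 25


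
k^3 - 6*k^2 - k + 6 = (k - 6)*(k - 1)*(k + 1)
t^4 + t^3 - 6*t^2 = t^2*(t - 2)*(t + 3)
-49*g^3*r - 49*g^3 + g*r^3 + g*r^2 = (-7*g + r)*(7*g + r)*(g*r + g)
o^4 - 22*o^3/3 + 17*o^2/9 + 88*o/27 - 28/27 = (o - 7)*(o - 2/3)*(o - 1/3)*(o + 2/3)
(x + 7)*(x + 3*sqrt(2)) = x^2 + 3*sqrt(2)*x + 7*x + 21*sqrt(2)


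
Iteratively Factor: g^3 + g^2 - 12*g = (g - 3)*(g^2 + 4*g) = (g - 3)*(g + 4)*(g)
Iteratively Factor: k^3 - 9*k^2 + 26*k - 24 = (k - 3)*(k^2 - 6*k + 8) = (k - 4)*(k - 3)*(k - 2)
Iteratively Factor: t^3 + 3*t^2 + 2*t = (t + 2)*(t^2 + t) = t*(t + 2)*(t + 1)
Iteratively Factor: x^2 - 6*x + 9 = (x - 3)*(x - 3)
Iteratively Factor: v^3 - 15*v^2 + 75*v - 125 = (v - 5)*(v^2 - 10*v + 25) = (v - 5)^2*(v - 5)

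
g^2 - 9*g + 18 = (g - 6)*(g - 3)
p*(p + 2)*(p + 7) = p^3 + 9*p^2 + 14*p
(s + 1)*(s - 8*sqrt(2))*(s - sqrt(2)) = s^3 - 9*sqrt(2)*s^2 + s^2 - 9*sqrt(2)*s + 16*s + 16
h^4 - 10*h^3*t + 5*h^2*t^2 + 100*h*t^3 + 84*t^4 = (h - 7*t)*(h - 6*t)*(h + t)*(h + 2*t)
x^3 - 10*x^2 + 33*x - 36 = (x - 4)*(x - 3)^2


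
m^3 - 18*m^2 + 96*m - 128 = (m - 8)^2*(m - 2)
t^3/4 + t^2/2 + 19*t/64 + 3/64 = (t/4 + 1/4)*(t + 1/4)*(t + 3/4)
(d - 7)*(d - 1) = d^2 - 8*d + 7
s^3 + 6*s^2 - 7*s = s*(s - 1)*(s + 7)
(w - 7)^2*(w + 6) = w^3 - 8*w^2 - 35*w + 294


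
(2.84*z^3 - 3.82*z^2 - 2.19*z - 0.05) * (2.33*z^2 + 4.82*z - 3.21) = 6.6172*z^5 + 4.7882*z^4 - 32.6315*z^3 + 1.5899*z^2 + 6.7889*z + 0.1605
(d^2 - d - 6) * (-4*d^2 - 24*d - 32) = -4*d^4 - 20*d^3 + 16*d^2 + 176*d + 192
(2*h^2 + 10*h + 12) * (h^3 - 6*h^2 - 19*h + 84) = 2*h^5 - 2*h^4 - 86*h^3 - 94*h^2 + 612*h + 1008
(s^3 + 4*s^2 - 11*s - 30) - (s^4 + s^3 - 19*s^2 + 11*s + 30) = -s^4 + 23*s^2 - 22*s - 60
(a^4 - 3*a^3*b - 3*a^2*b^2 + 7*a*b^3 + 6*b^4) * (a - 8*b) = a^5 - 11*a^4*b + 21*a^3*b^2 + 31*a^2*b^3 - 50*a*b^4 - 48*b^5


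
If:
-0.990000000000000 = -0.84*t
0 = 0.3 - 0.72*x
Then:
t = 1.18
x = 0.42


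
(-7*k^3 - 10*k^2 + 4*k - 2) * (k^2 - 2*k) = -7*k^5 + 4*k^4 + 24*k^3 - 10*k^2 + 4*k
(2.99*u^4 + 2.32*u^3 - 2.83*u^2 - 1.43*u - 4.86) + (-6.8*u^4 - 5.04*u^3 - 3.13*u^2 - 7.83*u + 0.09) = -3.81*u^4 - 2.72*u^3 - 5.96*u^2 - 9.26*u - 4.77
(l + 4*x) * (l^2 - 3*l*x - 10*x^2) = l^3 + l^2*x - 22*l*x^2 - 40*x^3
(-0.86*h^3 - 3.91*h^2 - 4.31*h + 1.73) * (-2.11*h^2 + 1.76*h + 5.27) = 1.8146*h^5 + 6.7365*h^4 - 2.3197*h^3 - 31.8416*h^2 - 19.6689*h + 9.1171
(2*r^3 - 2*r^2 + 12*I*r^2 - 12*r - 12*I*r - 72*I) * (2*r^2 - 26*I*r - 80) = 4*r^5 - 4*r^4 - 28*I*r^4 + 128*r^3 + 28*I*r^3 - 152*r^2 - 792*I*r^2 - 912*r + 960*I*r + 5760*I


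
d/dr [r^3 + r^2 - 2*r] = 3*r^2 + 2*r - 2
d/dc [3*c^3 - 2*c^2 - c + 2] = 9*c^2 - 4*c - 1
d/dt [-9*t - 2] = -9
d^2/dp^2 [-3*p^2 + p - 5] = -6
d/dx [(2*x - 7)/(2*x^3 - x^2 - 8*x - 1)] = 2*(2*x^3 - x^2 - 8*x + (2*x - 7)*(-3*x^2 + x + 4) - 1)/(-2*x^3 + x^2 + 8*x + 1)^2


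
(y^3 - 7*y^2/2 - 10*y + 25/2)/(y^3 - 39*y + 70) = (2*y^2 + 3*y - 5)/(2*(y^2 + 5*y - 14))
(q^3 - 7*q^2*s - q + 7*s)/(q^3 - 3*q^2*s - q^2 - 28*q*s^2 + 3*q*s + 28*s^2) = (q + 1)/(q + 4*s)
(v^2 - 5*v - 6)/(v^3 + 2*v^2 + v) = (v - 6)/(v*(v + 1))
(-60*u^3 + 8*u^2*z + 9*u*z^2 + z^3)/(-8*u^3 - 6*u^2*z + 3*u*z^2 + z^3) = (30*u^2 + 11*u*z + z^2)/(4*u^2 + 5*u*z + z^2)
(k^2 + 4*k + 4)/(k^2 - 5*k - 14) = (k + 2)/(k - 7)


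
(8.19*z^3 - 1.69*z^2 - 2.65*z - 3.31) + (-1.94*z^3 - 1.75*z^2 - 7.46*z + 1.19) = 6.25*z^3 - 3.44*z^2 - 10.11*z - 2.12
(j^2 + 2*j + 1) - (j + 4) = j^2 + j - 3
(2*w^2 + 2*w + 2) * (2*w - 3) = 4*w^3 - 2*w^2 - 2*w - 6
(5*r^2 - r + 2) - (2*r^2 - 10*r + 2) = 3*r^2 + 9*r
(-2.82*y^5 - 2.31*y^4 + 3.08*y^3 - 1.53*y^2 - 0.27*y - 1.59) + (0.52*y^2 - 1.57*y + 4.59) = -2.82*y^5 - 2.31*y^4 + 3.08*y^3 - 1.01*y^2 - 1.84*y + 3.0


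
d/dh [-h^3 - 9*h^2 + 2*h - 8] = -3*h^2 - 18*h + 2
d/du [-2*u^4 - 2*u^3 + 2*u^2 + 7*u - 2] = -8*u^3 - 6*u^2 + 4*u + 7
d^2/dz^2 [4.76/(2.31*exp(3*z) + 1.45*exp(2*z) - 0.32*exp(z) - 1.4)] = ((-98.9604*exp(2*z) - 27.608*exp(z) + 1.5232)*(2.31*exp(3*z) + 1.45*exp(2*z) - 0.32*exp(z) - 1.4) + 4.76*(6.93*exp(2*z) + 2.9*exp(z) - 0.32)*(13.86*exp(2*z) + 5.8*exp(z) - 0.64)*exp(z))*exp(z)/(2.31*exp(3*z) + 1.45*exp(2*z) - 0.32*exp(z) - 1.4)^3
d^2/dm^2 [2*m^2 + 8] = 4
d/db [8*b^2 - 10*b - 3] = 16*b - 10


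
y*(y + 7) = y^2 + 7*y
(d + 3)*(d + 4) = d^2 + 7*d + 12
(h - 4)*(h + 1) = h^2 - 3*h - 4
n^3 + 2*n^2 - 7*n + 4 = (n - 1)^2*(n + 4)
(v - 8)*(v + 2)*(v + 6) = v^3 - 52*v - 96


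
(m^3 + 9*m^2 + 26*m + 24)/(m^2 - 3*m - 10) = (m^2 + 7*m + 12)/(m - 5)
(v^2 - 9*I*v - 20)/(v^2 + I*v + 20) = (v - 5*I)/(v + 5*I)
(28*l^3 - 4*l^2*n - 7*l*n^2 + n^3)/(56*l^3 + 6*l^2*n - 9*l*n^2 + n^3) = (2*l - n)/(4*l - n)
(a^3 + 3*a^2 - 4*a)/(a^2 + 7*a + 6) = a*(a^2 + 3*a - 4)/(a^2 + 7*a + 6)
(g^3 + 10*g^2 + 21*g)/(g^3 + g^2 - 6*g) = (g + 7)/(g - 2)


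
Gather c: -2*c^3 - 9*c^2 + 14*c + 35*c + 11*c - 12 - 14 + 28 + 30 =-2*c^3 - 9*c^2 + 60*c + 32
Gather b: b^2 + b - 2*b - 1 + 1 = b^2 - b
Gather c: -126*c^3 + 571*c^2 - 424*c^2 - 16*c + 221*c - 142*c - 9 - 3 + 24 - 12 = -126*c^3 + 147*c^2 + 63*c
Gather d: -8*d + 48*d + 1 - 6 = 40*d - 5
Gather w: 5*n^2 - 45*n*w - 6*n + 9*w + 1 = 5*n^2 - 6*n + w*(9 - 45*n) + 1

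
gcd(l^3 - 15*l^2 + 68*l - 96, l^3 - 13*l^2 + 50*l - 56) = l - 4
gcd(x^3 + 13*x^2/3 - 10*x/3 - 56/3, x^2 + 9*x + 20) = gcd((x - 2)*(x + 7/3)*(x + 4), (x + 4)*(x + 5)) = x + 4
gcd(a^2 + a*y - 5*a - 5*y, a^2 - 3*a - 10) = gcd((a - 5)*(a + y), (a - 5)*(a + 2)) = a - 5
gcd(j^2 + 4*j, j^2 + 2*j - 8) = j + 4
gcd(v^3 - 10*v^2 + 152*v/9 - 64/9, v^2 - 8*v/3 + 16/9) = v - 4/3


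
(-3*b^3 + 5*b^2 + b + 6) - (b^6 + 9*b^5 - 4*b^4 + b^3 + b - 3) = -b^6 - 9*b^5 + 4*b^4 - 4*b^3 + 5*b^2 + 9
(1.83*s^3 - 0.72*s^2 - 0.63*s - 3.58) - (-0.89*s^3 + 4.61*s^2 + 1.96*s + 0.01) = 2.72*s^3 - 5.33*s^2 - 2.59*s - 3.59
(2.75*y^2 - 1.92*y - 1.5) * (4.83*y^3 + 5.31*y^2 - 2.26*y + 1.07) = 13.2825*y^5 + 5.3289*y^4 - 23.6552*y^3 - 0.6833*y^2 + 1.3356*y - 1.605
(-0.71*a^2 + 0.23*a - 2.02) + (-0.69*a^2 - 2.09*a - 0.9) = -1.4*a^2 - 1.86*a - 2.92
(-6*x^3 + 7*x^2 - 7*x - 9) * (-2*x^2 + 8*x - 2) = 12*x^5 - 62*x^4 + 82*x^3 - 52*x^2 - 58*x + 18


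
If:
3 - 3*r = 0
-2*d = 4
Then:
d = -2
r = 1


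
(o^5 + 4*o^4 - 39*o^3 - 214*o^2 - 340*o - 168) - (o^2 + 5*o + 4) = o^5 + 4*o^4 - 39*o^3 - 215*o^2 - 345*o - 172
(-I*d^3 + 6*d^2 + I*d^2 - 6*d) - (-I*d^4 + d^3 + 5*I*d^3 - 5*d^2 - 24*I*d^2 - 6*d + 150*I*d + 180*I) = I*d^4 - d^3 - 6*I*d^3 + 11*d^2 + 25*I*d^2 - 150*I*d - 180*I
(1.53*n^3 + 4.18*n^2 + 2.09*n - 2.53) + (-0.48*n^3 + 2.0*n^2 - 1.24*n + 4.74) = 1.05*n^3 + 6.18*n^2 + 0.85*n + 2.21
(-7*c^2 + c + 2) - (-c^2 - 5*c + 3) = -6*c^2 + 6*c - 1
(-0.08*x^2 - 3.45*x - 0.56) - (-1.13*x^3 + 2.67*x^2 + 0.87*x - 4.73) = 1.13*x^3 - 2.75*x^2 - 4.32*x + 4.17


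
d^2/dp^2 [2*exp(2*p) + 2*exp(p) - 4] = (8*exp(p) + 2)*exp(p)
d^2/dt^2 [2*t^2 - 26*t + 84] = 4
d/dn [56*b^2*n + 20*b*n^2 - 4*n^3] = 56*b^2 + 40*b*n - 12*n^2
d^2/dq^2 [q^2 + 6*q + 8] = 2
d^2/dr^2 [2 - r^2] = -2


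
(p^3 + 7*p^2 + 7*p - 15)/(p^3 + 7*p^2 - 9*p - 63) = (p^2 + 4*p - 5)/(p^2 + 4*p - 21)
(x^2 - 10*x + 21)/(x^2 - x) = (x^2 - 10*x + 21)/(x*(x - 1))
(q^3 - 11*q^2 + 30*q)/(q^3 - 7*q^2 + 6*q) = (q - 5)/(q - 1)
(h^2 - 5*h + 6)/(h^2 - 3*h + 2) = (h - 3)/(h - 1)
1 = 1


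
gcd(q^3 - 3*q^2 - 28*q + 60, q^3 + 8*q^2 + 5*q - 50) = q^2 + 3*q - 10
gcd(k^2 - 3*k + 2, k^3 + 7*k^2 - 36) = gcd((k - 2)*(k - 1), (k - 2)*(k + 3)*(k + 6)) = k - 2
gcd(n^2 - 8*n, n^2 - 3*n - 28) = 1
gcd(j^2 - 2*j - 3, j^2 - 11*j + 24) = j - 3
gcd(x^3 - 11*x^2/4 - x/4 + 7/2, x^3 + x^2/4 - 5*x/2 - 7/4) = x^2 - 3*x/4 - 7/4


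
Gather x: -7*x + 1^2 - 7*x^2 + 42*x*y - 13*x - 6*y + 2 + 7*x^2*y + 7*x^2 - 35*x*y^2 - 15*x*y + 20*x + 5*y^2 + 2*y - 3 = 7*x^2*y + x*(-35*y^2 + 27*y) + 5*y^2 - 4*y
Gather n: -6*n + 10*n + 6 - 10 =4*n - 4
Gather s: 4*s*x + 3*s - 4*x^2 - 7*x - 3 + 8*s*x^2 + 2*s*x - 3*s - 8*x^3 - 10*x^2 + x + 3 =s*(8*x^2 + 6*x) - 8*x^3 - 14*x^2 - 6*x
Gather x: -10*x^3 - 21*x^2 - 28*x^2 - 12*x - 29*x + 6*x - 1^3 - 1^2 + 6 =-10*x^3 - 49*x^2 - 35*x + 4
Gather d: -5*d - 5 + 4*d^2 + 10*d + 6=4*d^2 + 5*d + 1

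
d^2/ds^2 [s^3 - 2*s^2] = 6*s - 4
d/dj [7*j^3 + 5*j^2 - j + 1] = 21*j^2 + 10*j - 1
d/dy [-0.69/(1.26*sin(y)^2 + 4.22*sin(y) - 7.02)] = (1.7388*sin(y) + 2.9118)*cos(y)/(1.26*sin(y)^2 + 4.22*sin(y) - 7.02)^2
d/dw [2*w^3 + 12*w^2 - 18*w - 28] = 6*w^2 + 24*w - 18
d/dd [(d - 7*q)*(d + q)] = 2*d - 6*q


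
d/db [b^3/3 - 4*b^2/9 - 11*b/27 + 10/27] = b^2 - 8*b/9 - 11/27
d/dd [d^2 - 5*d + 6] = 2*d - 5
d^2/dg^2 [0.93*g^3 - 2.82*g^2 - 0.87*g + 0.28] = 5.58*g - 5.64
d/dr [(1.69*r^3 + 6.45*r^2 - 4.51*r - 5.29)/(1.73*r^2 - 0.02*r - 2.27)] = (2.9237*r^4 - 0.0676000000000023*r^3 - 3.8356*r^2 - 10.9796*r + 10.1319)/(2.9929*r^4 - 0.0692*r^3 - 7.8538*r^2 + 0.0908*r + 5.1529)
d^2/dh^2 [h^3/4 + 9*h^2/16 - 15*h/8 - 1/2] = 3*h/2 + 9/8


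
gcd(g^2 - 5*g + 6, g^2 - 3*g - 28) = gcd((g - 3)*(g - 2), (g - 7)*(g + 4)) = 1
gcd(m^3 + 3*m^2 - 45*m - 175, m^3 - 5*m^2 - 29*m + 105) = m^2 - 2*m - 35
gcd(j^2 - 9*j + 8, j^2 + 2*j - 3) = j - 1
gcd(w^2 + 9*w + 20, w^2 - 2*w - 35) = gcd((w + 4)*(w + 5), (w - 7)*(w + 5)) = w + 5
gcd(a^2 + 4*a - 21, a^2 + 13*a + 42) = a + 7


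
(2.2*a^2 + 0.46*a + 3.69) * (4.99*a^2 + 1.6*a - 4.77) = 10.978*a^4 + 5.8154*a^3 + 8.6551*a^2 + 3.7098*a - 17.6013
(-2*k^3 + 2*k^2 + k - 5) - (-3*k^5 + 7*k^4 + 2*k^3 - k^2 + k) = 3*k^5 - 7*k^4 - 4*k^3 + 3*k^2 - 5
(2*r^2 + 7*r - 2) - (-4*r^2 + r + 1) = 6*r^2 + 6*r - 3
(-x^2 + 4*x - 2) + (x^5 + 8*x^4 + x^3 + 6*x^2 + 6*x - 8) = x^5 + 8*x^4 + x^3 + 5*x^2 + 10*x - 10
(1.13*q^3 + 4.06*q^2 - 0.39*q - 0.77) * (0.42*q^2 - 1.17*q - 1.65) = 0.4746*q^5 + 0.3831*q^4 - 6.7785*q^3 - 6.5661*q^2 + 1.5444*q + 1.2705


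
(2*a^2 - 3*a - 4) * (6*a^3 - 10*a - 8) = 12*a^5 - 18*a^4 - 44*a^3 + 14*a^2 + 64*a + 32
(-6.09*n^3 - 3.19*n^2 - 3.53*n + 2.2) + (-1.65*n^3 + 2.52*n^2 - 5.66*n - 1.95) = -7.74*n^3 - 0.67*n^2 - 9.19*n + 0.25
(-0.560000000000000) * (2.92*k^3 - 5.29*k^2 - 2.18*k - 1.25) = -1.6352*k^3 + 2.9624*k^2 + 1.2208*k + 0.7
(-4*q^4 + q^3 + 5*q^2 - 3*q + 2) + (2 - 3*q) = -4*q^4 + q^3 + 5*q^2 - 6*q + 4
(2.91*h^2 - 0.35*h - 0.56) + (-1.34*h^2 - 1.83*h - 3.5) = 1.57*h^2 - 2.18*h - 4.06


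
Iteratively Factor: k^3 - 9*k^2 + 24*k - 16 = (k - 4)*(k^2 - 5*k + 4) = (k - 4)*(k - 1)*(k - 4)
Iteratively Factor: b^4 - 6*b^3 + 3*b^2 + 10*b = (b + 1)*(b^3 - 7*b^2 + 10*b) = (b - 5)*(b + 1)*(b^2 - 2*b) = (b - 5)*(b - 2)*(b + 1)*(b)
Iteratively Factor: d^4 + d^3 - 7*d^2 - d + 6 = (d - 1)*(d^3 + 2*d^2 - 5*d - 6) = (d - 2)*(d - 1)*(d^2 + 4*d + 3) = (d - 2)*(d - 1)*(d + 1)*(d + 3)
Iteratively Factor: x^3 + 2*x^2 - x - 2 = (x - 1)*(x^2 + 3*x + 2) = (x - 1)*(x + 1)*(x + 2)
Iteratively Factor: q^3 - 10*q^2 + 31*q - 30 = (q - 5)*(q^2 - 5*q + 6) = (q - 5)*(q - 2)*(q - 3)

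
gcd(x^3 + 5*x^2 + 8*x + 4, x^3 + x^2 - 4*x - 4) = x^2 + 3*x + 2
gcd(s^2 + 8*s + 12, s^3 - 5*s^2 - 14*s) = s + 2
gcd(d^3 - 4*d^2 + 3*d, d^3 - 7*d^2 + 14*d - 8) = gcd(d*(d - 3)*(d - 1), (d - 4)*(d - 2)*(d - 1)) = d - 1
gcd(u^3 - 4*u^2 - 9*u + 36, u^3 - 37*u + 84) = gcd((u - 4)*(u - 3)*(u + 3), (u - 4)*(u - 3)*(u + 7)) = u^2 - 7*u + 12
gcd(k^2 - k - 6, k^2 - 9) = k - 3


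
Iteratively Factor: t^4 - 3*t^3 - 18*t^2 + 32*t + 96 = (t + 2)*(t^3 - 5*t^2 - 8*t + 48) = (t - 4)*(t + 2)*(t^2 - t - 12) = (t - 4)*(t + 2)*(t + 3)*(t - 4)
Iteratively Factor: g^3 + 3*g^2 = (g + 3)*(g^2) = g*(g + 3)*(g)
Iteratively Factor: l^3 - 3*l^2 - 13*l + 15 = (l + 3)*(l^2 - 6*l + 5) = (l - 5)*(l + 3)*(l - 1)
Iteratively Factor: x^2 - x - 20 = (x - 5)*(x + 4)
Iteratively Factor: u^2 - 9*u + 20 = (u - 4)*(u - 5)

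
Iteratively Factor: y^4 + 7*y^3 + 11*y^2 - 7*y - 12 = (y - 1)*(y^3 + 8*y^2 + 19*y + 12) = (y - 1)*(y + 1)*(y^2 + 7*y + 12) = (y - 1)*(y + 1)*(y + 4)*(y + 3)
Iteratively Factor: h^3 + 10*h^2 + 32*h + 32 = (h + 4)*(h^2 + 6*h + 8) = (h + 4)^2*(h + 2)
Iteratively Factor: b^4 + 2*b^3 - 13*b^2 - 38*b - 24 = (b + 1)*(b^3 + b^2 - 14*b - 24) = (b - 4)*(b + 1)*(b^2 + 5*b + 6) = (b - 4)*(b + 1)*(b + 3)*(b + 2)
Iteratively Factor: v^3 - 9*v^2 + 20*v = (v - 5)*(v^2 - 4*v) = v*(v - 5)*(v - 4)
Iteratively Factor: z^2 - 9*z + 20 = (z - 5)*(z - 4)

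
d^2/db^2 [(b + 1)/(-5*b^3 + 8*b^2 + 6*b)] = 2*(-75*b^5 - 30*b^4 + 226*b^3 - 102*b^2 - 144*b - 36)/(b^3*(125*b^6 - 600*b^5 + 510*b^4 + 928*b^3 - 612*b^2 - 864*b - 216))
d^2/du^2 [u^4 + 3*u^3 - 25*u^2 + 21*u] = 12*u^2 + 18*u - 50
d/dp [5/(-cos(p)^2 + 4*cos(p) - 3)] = 10*(2 - cos(p))*sin(p)/(cos(p)^2 - 4*cos(p) + 3)^2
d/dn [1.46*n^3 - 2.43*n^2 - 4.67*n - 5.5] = 4.38*n^2 - 4.86*n - 4.67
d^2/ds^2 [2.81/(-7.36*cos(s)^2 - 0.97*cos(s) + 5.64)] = (608.866304*(1 - cos(s)^2)^2 + 60.183456*cos(s)^3 + 773.653977*cos(s)^2 - 104.993964*cos(s) - 847.44261)/(7.36*cos(s)^2 + 0.97*cos(s) - 5.64)^3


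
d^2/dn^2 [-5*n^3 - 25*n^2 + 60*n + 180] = -30*n - 50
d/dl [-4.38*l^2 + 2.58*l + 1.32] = 2.58 - 8.76*l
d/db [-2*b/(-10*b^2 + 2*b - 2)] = (5*b^2 - b*(10*b - 1) - b + 1)/(5*b^2 - b + 1)^2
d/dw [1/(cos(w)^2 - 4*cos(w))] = 2*(cos(w) - 2)*sin(w)/((cos(w) - 4)^2*cos(w)^2)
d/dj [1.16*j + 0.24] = 1.16000000000000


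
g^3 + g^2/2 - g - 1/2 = (g - 1)*(g + 1/2)*(g + 1)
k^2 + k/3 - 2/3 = (k - 2/3)*(k + 1)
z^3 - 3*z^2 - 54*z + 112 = (z - 8)*(z - 2)*(z + 7)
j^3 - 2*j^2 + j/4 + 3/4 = (j - 3/2)*(j - 1)*(j + 1/2)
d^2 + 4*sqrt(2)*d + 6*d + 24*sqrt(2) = (d + 6)*(d + 4*sqrt(2))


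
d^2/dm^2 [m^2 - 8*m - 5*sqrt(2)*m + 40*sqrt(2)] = 2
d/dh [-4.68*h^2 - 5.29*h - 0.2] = -9.36*h - 5.29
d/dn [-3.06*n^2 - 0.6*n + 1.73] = -6.12*n - 0.6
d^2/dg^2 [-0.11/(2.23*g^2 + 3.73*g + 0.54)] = (1.094038*g^2 + 1.829938*g - 0.11*(4.46*g + 3.73)*(8.92*g + 7.46) + 0.264924)/(2.23*g^2 + 3.73*g + 0.54)^3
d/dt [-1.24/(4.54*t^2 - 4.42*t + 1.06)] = (11.2592*t - 5.4808)/(4.54*t^2 - 4.42*t + 1.06)^2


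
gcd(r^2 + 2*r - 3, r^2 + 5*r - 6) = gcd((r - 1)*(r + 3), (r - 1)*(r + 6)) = r - 1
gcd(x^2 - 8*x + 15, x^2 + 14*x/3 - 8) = 1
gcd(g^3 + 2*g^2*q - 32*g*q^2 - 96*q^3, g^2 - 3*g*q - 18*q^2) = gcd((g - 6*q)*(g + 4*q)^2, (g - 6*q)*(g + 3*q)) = -g + 6*q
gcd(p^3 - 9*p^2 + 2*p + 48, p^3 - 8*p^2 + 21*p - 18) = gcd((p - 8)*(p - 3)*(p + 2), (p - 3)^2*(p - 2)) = p - 3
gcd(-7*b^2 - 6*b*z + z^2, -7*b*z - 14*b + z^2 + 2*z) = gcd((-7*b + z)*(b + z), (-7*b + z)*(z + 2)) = -7*b + z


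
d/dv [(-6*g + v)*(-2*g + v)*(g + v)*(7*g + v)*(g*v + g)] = g*(84*g^4 + 80*g^3*v + 40*g^3 - 135*g^2*v^2 - 90*g^2*v + 5*v^4 + 4*v^3)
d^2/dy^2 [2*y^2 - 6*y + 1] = 4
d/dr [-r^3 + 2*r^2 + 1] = r*(4 - 3*r)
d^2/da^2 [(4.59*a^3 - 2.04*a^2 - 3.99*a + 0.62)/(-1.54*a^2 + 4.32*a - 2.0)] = (-1.4210854715202e-14*a^5 + 1.13686837721616e-13*a^4 - 96.9776400000002*a^3 + 191.424048*a^2 - 159.146784*a + 65.945024)/(3.652264*a^6 - 30.735936*a^5 + 100.449888*a^4 - 160.455168*a^3 + 130.4544*a^2 - 51.84*a + 8.0)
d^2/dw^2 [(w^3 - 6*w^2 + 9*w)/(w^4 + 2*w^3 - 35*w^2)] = 2*(w^6 - 18*w^5 + 123*w^4 - 20*w^3 - 837*w^2 - 1890*w + 11025)/(w^3*(w^6 + 6*w^5 - 93*w^4 - 412*w^3 + 3255*w^2 + 7350*w - 42875))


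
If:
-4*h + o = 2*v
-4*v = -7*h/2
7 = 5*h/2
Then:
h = 14/5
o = 161/10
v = 49/20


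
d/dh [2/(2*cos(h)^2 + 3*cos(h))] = 2*(4*cos(h) + 3)*sin(h)/((2*cos(h) + 3)^2*cos(h)^2)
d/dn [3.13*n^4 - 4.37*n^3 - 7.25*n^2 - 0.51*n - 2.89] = 12.52*n^3 - 13.11*n^2 - 14.5*n - 0.51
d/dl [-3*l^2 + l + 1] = 1 - 6*l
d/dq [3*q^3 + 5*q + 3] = 9*q^2 + 5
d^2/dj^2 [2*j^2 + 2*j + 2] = 4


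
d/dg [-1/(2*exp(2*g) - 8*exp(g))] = (exp(g) - 2)*exp(-g)/(exp(g) - 4)^2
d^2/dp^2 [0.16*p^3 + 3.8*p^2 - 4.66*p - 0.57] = 0.96*p + 7.6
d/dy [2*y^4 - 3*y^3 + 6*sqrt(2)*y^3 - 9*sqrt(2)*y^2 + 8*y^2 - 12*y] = 8*y^3 - 9*y^2 + 18*sqrt(2)*y^2 - 18*sqrt(2)*y + 16*y - 12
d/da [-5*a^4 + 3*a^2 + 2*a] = -20*a^3 + 6*a + 2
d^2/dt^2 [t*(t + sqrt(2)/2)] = 2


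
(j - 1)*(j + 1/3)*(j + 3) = j^3 + 7*j^2/3 - 7*j/3 - 1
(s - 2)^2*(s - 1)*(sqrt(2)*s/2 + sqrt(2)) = sqrt(2)*s^4/2 - 3*sqrt(2)*s^3/2 - sqrt(2)*s^2 + 6*sqrt(2)*s - 4*sqrt(2)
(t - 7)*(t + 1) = t^2 - 6*t - 7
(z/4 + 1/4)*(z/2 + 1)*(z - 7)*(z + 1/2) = z^4/8 - 7*z^3/16 - 21*z^2/8 - 47*z/16 - 7/8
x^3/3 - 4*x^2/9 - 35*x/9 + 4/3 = (x/3 + 1)*(x - 4)*(x - 1/3)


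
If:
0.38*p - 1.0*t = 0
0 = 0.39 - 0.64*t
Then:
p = 1.60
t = 0.61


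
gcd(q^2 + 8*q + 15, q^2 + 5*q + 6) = q + 3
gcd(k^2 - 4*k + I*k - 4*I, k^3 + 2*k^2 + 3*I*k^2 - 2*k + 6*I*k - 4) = k + I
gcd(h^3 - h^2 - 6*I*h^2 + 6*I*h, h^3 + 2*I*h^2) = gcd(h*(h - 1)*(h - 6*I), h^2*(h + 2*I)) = h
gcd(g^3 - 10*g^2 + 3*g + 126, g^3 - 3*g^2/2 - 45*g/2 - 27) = g^2 - 3*g - 18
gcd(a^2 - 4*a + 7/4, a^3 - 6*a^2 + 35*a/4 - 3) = a - 1/2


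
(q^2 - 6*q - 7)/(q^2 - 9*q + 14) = (q + 1)/(q - 2)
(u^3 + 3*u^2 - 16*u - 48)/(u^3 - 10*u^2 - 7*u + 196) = (u^2 - u - 12)/(u^2 - 14*u + 49)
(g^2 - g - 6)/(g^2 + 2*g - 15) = (g + 2)/(g + 5)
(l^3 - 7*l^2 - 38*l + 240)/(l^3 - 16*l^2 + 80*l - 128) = (l^2 + l - 30)/(l^2 - 8*l + 16)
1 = 1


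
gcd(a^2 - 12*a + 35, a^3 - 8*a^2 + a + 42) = a - 7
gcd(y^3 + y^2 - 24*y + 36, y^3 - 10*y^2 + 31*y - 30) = y^2 - 5*y + 6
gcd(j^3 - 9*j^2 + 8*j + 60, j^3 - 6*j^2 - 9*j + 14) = j + 2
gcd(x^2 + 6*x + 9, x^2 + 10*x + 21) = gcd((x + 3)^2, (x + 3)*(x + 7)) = x + 3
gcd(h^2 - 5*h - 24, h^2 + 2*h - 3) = h + 3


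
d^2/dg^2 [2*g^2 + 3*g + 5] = 4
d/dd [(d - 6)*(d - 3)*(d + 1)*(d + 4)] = 4*d^3 - 12*d^2 - 46*d + 54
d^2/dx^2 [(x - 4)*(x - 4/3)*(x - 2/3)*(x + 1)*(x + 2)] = 20*x^3 - 36*x^2 - 128*x/3 + 200/9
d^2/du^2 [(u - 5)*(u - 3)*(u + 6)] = 6*u - 4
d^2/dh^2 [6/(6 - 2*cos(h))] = 3*(cos(h)^2 + 3*cos(h) - 2)/(cos(h) - 3)^3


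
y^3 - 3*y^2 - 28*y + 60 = (y - 6)*(y - 2)*(y + 5)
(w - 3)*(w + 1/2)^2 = w^3 - 2*w^2 - 11*w/4 - 3/4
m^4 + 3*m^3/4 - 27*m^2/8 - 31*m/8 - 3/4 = (m - 2)*(m + 1/4)*(m + 1)*(m + 3/2)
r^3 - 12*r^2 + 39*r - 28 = (r - 7)*(r - 4)*(r - 1)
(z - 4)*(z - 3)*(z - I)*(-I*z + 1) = -I*z^4 + 7*I*z^3 - 13*I*z^2 + 7*I*z - 12*I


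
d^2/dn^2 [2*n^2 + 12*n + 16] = 4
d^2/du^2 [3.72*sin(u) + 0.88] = -3.72*sin(u)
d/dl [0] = 0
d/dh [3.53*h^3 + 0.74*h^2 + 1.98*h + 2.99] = 10.59*h^2 + 1.48*h + 1.98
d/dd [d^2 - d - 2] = 2*d - 1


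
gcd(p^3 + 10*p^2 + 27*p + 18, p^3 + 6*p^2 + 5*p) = p + 1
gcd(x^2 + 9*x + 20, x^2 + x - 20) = x + 5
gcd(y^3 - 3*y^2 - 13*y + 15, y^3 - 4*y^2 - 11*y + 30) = y^2 - 2*y - 15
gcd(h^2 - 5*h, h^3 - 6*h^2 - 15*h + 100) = h - 5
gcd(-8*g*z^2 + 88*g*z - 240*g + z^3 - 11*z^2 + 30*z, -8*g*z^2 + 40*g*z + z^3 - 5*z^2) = -8*g*z + 40*g + z^2 - 5*z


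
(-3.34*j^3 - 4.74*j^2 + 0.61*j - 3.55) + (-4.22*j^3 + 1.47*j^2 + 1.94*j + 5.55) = -7.56*j^3 - 3.27*j^2 + 2.55*j + 2.0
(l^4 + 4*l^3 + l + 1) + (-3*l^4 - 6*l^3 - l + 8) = -2*l^4 - 2*l^3 + 9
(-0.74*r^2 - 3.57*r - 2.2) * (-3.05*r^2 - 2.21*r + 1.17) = 2.257*r^4 + 12.5239*r^3 + 13.7339*r^2 + 0.6851*r - 2.574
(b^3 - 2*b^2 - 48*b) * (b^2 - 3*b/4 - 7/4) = b^5 - 11*b^4/4 - 193*b^3/4 + 79*b^2/2 + 84*b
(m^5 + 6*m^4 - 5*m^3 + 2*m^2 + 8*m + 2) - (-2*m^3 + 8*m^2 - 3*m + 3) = m^5 + 6*m^4 - 3*m^3 - 6*m^2 + 11*m - 1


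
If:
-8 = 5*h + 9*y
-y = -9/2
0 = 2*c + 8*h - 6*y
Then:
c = 523/10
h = -97/10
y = 9/2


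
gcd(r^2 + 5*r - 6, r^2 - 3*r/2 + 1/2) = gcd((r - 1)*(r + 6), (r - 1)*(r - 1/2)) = r - 1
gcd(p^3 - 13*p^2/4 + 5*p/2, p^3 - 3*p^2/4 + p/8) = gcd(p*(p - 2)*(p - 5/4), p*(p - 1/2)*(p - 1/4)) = p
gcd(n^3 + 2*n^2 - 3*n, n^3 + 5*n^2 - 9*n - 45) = n + 3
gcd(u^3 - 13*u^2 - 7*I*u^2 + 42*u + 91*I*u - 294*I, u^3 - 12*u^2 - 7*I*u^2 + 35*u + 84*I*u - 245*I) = u^2 + u*(-7 - 7*I) + 49*I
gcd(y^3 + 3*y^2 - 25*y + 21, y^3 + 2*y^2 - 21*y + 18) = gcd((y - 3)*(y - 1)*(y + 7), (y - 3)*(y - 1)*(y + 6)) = y^2 - 4*y + 3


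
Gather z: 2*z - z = z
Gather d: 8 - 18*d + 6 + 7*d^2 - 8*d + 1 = 7*d^2 - 26*d + 15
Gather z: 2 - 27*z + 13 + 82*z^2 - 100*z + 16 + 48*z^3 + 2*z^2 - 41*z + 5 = 48*z^3 + 84*z^2 - 168*z + 36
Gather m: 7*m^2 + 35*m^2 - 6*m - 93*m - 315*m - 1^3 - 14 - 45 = 42*m^2 - 414*m - 60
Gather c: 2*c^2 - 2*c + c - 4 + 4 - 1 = 2*c^2 - c - 1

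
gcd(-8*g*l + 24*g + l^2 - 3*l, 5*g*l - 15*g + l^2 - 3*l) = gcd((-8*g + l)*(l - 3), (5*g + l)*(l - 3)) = l - 3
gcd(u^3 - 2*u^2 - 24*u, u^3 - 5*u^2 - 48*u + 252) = u - 6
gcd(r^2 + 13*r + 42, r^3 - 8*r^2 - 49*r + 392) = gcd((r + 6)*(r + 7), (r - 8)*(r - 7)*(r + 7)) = r + 7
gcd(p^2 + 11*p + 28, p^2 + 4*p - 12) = 1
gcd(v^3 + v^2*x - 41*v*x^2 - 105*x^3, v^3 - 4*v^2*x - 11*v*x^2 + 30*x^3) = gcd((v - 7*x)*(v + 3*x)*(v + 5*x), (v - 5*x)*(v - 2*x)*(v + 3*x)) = v + 3*x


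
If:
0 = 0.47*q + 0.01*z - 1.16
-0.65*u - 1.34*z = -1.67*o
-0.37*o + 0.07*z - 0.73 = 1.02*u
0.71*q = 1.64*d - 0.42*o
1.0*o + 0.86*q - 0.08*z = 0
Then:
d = 0.48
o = -2.42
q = 2.53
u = -0.04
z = -2.99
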